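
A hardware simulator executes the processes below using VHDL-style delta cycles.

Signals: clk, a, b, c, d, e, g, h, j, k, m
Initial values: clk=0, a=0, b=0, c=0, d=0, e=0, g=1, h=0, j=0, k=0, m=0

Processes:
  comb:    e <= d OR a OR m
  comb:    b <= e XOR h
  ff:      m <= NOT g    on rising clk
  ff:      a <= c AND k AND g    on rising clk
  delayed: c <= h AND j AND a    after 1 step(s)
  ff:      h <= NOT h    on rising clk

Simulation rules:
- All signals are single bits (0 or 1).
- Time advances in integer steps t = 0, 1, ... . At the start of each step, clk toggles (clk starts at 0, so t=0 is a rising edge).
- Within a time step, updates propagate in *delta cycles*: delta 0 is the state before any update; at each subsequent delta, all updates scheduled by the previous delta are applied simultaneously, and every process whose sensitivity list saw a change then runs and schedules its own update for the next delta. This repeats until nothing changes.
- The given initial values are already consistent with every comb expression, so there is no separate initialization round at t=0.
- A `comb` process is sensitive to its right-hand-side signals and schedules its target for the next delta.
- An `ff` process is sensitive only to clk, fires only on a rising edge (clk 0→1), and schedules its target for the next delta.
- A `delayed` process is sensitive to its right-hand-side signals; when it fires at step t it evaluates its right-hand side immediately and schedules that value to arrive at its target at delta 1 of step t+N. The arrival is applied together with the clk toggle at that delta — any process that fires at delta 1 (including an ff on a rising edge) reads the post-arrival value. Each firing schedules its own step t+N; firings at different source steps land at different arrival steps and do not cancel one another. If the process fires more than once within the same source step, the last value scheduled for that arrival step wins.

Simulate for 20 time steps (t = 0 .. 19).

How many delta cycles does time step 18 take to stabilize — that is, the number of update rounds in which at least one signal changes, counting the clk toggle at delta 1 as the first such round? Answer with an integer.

t=0 Δ0: k=0 d=0 c=0 m=0 e=0 b=0 g=1 a=0 h=0 j=0 clk=0
  Δ1: clk:0→1
  Δ2: h:0→1
  Δ3: b:0→1
  (3Δ to stable)
t=1 Δ0: k=0 d=0 c=0 m=0 e=0 b=1 g=1 a=0 h=1 j=0 clk=1
  Δ1: clk:1→0
  (1Δ to stable)
t=2 Δ0: k=0 d=0 c=0 m=0 e=0 b=1 g=1 a=0 h=1 j=0 clk=0
  Δ1: clk:0→1
  Δ2: h:1→0
  Δ3: b:1→0
  (3Δ to stable)
t=3 Δ0: k=0 d=0 c=0 m=0 e=0 b=0 g=1 a=0 h=0 j=0 clk=1
  Δ1: clk:1→0
  (1Δ to stable)
t=4 Δ0: k=0 d=0 c=0 m=0 e=0 b=0 g=1 a=0 h=0 j=0 clk=0
  Δ1: clk:0→1
  Δ2: h:0→1
  Δ3: b:0→1
  (3Δ to stable)
t=5 Δ0: k=0 d=0 c=0 m=0 e=0 b=1 g=1 a=0 h=1 j=0 clk=1
  Δ1: clk:1→0
  (1Δ to stable)
t=6 Δ0: k=0 d=0 c=0 m=0 e=0 b=1 g=1 a=0 h=1 j=0 clk=0
  Δ1: clk:0→1
  Δ2: h:1→0
  Δ3: b:1→0
  (3Δ to stable)
t=7 Δ0: k=0 d=0 c=0 m=0 e=0 b=0 g=1 a=0 h=0 j=0 clk=1
  Δ1: clk:1→0
  (1Δ to stable)
t=8 Δ0: k=0 d=0 c=0 m=0 e=0 b=0 g=1 a=0 h=0 j=0 clk=0
  Δ1: clk:0→1
  Δ2: h:0→1
  Δ3: b:0→1
  (3Δ to stable)
t=9 Δ0: k=0 d=0 c=0 m=0 e=0 b=1 g=1 a=0 h=1 j=0 clk=1
  Δ1: clk:1→0
  (1Δ to stable)
t=10 Δ0: k=0 d=0 c=0 m=0 e=0 b=1 g=1 a=0 h=1 j=0 clk=0
  Δ1: clk:0→1
  Δ2: h:1→0
  Δ3: b:1→0
  (3Δ to stable)
t=11 Δ0: k=0 d=0 c=0 m=0 e=0 b=0 g=1 a=0 h=0 j=0 clk=1
  Δ1: clk:1→0
  (1Δ to stable)
t=12 Δ0: k=0 d=0 c=0 m=0 e=0 b=0 g=1 a=0 h=0 j=0 clk=0
  Δ1: clk:0→1
  Δ2: h:0→1
  Δ3: b:0→1
  (3Δ to stable)
t=13 Δ0: k=0 d=0 c=0 m=0 e=0 b=1 g=1 a=0 h=1 j=0 clk=1
  Δ1: clk:1→0
  (1Δ to stable)
t=14 Δ0: k=0 d=0 c=0 m=0 e=0 b=1 g=1 a=0 h=1 j=0 clk=0
  Δ1: clk:0→1
  Δ2: h:1→0
  Δ3: b:1→0
  (3Δ to stable)
t=15 Δ0: k=0 d=0 c=0 m=0 e=0 b=0 g=1 a=0 h=0 j=0 clk=1
  Δ1: clk:1→0
  (1Δ to stable)
t=16 Δ0: k=0 d=0 c=0 m=0 e=0 b=0 g=1 a=0 h=0 j=0 clk=0
  Δ1: clk:0→1
  Δ2: h:0→1
  Δ3: b:0→1
  (3Δ to stable)
t=17 Δ0: k=0 d=0 c=0 m=0 e=0 b=1 g=1 a=0 h=1 j=0 clk=1
  Δ1: clk:1→0
  (1Δ to stable)
t=18 Δ0: k=0 d=0 c=0 m=0 e=0 b=1 g=1 a=0 h=1 j=0 clk=0
  Δ1: clk:0→1
  Δ2: h:1→0
  Δ3: b:1→0
  (3Δ to stable)
t=19 Δ0: k=0 d=0 c=0 m=0 e=0 b=0 g=1 a=0 h=0 j=0 clk=1
  Δ1: clk:1→0
  (1Δ to stable)

3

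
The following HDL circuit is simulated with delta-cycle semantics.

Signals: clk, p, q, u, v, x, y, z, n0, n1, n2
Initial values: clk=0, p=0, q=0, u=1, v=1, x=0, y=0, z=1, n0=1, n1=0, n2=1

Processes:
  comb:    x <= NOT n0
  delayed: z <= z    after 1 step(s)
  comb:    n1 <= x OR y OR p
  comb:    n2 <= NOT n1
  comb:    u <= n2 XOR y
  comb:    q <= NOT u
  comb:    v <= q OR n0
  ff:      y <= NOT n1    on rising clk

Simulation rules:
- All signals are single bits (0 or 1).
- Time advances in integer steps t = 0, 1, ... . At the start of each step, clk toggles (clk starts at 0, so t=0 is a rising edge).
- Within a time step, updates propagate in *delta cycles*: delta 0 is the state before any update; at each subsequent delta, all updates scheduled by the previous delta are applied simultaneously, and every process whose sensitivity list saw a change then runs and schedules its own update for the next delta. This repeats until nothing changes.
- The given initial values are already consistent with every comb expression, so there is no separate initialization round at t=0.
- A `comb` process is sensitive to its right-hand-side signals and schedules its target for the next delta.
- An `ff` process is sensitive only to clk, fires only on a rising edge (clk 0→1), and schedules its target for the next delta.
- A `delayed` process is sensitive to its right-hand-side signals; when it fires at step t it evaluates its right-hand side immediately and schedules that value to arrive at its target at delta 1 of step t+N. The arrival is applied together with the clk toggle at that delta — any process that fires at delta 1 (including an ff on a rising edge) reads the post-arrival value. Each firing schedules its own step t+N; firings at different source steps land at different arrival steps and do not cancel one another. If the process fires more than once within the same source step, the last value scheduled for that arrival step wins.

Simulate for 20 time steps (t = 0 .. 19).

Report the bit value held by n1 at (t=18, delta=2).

1

t=0 Δ0: y=0 n0=1 z=1 n1=0 p=0 u=1 x=0 clk=0 v=1 n2=1 q=0
  Δ1: clk:0→1
  Δ2: y:0→1
  Δ3: n1:0→1, u:1→0
  Δ4: n2:1→0, q:0→1
  Δ5: u:0→1
  Δ6: q:1→0
  (6Δ to stable)
t=1 Δ0: y=1 n0=1 z=1 n1=1 p=0 u=1 x=0 clk=1 v=1 n2=0 q=0
  Δ1: clk:1→0
  (1Δ to stable)
t=2 Δ0: y=1 n0=1 z=1 n1=1 p=0 u=1 x=0 clk=0 v=1 n2=0 q=0
  Δ1: clk:0→1
  Δ2: y:1→0
  Δ3: n1:1→0, u:1→0
  Δ4: n2:0→1, q:0→1
  Δ5: u:0→1
  Δ6: q:1→0
  (6Δ to stable)
t=3 Δ0: y=0 n0=1 z=1 n1=0 p=0 u=1 x=0 clk=1 v=1 n2=1 q=0
  Δ1: clk:1→0
  (1Δ to stable)
t=4 Δ0: y=0 n0=1 z=1 n1=0 p=0 u=1 x=0 clk=0 v=1 n2=1 q=0
  Δ1: clk:0→1
  Δ2: y:0→1
  Δ3: n1:0→1, u:1→0
  Δ4: n2:1→0, q:0→1
  Δ5: u:0→1
  Δ6: q:1→0
  (6Δ to stable)
t=5 Δ0: y=1 n0=1 z=1 n1=1 p=0 u=1 x=0 clk=1 v=1 n2=0 q=0
  Δ1: clk:1→0
  (1Δ to stable)
t=6 Δ0: y=1 n0=1 z=1 n1=1 p=0 u=1 x=0 clk=0 v=1 n2=0 q=0
  Δ1: clk:0→1
  Δ2: y:1→0
  Δ3: n1:1→0, u:1→0
  Δ4: n2:0→1, q:0→1
  Δ5: u:0→1
  Δ6: q:1→0
  (6Δ to stable)
t=7 Δ0: y=0 n0=1 z=1 n1=0 p=0 u=1 x=0 clk=1 v=1 n2=1 q=0
  Δ1: clk:1→0
  (1Δ to stable)
t=8 Δ0: y=0 n0=1 z=1 n1=0 p=0 u=1 x=0 clk=0 v=1 n2=1 q=0
  Δ1: clk:0→1
  Δ2: y:0→1
  Δ3: n1:0→1, u:1→0
  Δ4: n2:1→0, q:0→1
  Δ5: u:0→1
  Δ6: q:1→0
  (6Δ to stable)
t=9 Δ0: y=1 n0=1 z=1 n1=1 p=0 u=1 x=0 clk=1 v=1 n2=0 q=0
  Δ1: clk:1→0
  (1Δ to stable)
t=10 Δ0: y=1 n0=1 z=1 n1=1 p=0 u=1 x=0 clk=0 v=1 n2=0 q=0
  Δ1: clk:0→1
  Δ2: y:1→0
  Δ3: n1:1→0, u:1→0
  Δ4: n2:0→1, q:0→1
  Δ5: u:0→1
  Δ6: q:1→0
  (6Δ to stable)
t=11 Δ0: y=0 n0=1 z=1 n1=0 p=0 u=1 x=0 clk=1 v=1 n2=1 q=0
  Δ1: clk:1→0
  (1Δ to stable)
t=12 Δ0: y=0 n0=1 z=1 n1=0 p=0 u=1 x=0 clk=0 v=1 n2=1 q=0
  Δ1: clk:0→1
  Δ2: y:0→1
  Δ3: n1:0→1, u:1→0
  Δ4: n2:1→0, q:0→1
  Δ5: u:0→1
  Δ6: q:1→0
  (6Δ to stable)
t=13 Δ0: y=1 n0=1 z=1 n1=1 p=0 u=1 x=0 clk=1 v=1 n2=0 q=0
  Δ1: clk:1→0
  (1Δ to stable)
t=14 Δ0: y=1 n0=1 z=1 n1=1 p=0 u=1 x=0 clk=0 v=1 n2=0 q=0
  Δ1: clk:0→1
  Δ2: y:1→0
  Δ3: n1:1→0, u:1→0
  Δ4: n2:0→1, q:0→1
  Δ5: u:0→1
  Δ6: q:1→0
  (6Δ to stable)
t=15 Δ0: y=0 n0=1 z=1 n1=0 p=0 u=1 x=0 clk=1 v=1 n2=1 q=0
  Δ1: clk:1→0
  (1Δ to stable)
t=16 Δ0: y=0 n0=1 z=1 n1=0 p=0 u=1 x=0 clk=0 v=1 n2=1 q=0
  Δ1: clk:0→1
  Δ2: y:0→1
  Δ3: n1:0→1, u:1→0
  Δ4: n2:1→0, q:0→1
  Δ5: u:0→1
  Δ6: q:1→0
  (6Δ to stable)
t=17 Δ0: y=1 n0=1 z=1 n1=1 p=0 u=1 x=0 clk=1 v=1 n2=0 q=0
  Δ1: clk:1→0
  (1Δ to stable)
t=18 Δ0: y=1 n0=1 z=1 n1=1 p=0 u=1 x=0 clk=0 v=1 n2=0 q=0
  Δ1: clk:0→1
  Δ2: y:1→0
  Δ3: n1:1→0, u:1→0
  Δ4: n2:0→1, q:0→1
  Δ5: u:0→1
  Δ6: q:1→0
  (6Δ to stable)
t=19 Δ0: y=0 n0=1 z=1 n1=0 p=0 u=1 x=0 clk=1 v=1 n2=1 q=0
  Δ1: clk:1→0
  (1Δ to stable)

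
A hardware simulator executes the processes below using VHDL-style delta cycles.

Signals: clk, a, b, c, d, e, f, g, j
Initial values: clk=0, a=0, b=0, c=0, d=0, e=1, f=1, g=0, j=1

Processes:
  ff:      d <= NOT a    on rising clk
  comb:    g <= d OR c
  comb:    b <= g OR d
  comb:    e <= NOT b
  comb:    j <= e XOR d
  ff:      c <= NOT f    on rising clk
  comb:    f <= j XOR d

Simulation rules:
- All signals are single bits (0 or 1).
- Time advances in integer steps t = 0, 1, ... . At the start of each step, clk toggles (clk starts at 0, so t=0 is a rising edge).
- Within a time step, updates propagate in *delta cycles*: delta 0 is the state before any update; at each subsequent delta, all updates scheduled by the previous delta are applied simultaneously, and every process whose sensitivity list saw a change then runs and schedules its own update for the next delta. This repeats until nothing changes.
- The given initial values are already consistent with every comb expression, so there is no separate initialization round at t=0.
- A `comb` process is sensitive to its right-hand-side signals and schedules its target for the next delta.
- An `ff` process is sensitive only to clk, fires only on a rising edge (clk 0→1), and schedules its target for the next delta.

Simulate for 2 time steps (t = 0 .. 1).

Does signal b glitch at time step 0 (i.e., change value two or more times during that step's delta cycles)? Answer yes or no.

no

t=0 Δ0: c=0 b=0 d=0 f=1 clk=0 e=1 g=0 a=0 j=1
  Δ1: clk:0→1
  Δ2: d:0→1
  Δ3: b:0→1, f:1→0, g:0→1, j:1→0
  Δ4: f:0→1, e:1→0
  Δ5: j:0→1
  Δ6: f:1→0
  (6Δ to stable)
t=1 Δ0: c=0 b=1 d=1 f=0 clk=1 e=0 g=1 a=0 j=1
  Δ1: clk:1→0
  (1Δ to stable)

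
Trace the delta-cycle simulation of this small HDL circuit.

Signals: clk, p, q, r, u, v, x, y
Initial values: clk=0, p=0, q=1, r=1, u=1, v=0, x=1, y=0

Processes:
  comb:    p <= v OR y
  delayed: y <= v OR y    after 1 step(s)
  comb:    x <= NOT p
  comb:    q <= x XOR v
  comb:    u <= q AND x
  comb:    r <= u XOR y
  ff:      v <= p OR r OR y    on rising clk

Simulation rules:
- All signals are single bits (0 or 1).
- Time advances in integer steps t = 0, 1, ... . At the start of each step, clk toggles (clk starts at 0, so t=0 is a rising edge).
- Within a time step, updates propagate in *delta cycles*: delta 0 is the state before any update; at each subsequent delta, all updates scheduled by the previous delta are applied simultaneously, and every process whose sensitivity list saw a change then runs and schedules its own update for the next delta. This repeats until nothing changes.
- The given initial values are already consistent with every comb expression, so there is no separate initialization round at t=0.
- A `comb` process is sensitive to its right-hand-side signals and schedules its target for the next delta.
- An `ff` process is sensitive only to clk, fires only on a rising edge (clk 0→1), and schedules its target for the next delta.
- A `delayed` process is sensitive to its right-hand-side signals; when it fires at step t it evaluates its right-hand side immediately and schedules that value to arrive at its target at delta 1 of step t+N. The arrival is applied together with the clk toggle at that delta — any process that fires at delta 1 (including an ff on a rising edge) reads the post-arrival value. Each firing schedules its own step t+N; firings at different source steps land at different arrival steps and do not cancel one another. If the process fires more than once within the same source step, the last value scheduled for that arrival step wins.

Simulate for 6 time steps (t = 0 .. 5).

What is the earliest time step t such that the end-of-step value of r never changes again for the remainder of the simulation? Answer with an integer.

t0.Δ0 u=1 clk=0 r=1 v=0 p=0 x=1 y=0 q=1
t0.Δ1 u=1 clk=1 r=1 v=0 p=0 x=1 y=0 q=1
t0.Δ2 u=1 clk=1 r=1 v=1 p=0 x=1 y=0 q=1
t0.Δ3 u=1 clk=1 r=1 v=1 p=1 x=1 y=0 q=0
t0.Δ4 u=0 clk=1 r=1 v=1 p=1 x=0 y=0 q=0
t0.Δ5 u=0 clk=1 r=0 v=1 p=1 x=0 y=0 q=1
t1.Δ0 u=0 clk=1 r=0 v=1 p=1 x=0 y=0 q=1
t1.Δ1 u=0 clk=0 r=0 v=1 p=1 x=0 y=1 q=1
t1.Δ2 u=0 clk=0 r=1 v=1 p=1 x=0 y=1 q=1
t2.Δ0 u=0 clk=0 r=1 v=1 p=1 x=0 y=1 q=1
t2.Δ1 u=0 clk=1 r=1 v=1 p=1 x=0 y=1 q=1
t3.Δ0 u=0 clk=1 r=1 v=1 p=1 x=0 y=1 q=1
t3.Δ1 u=0 clk=0 r=1 v=1 p=1 x=0 y=1 q=1
t4.Δ0 u=0 clk=0 r=1 v=1 p=1 x=0 y=1 q=1
t4.Δ1 u=0 clk=1 r=1 v=1 p=1 x=0 y=1 q=1
t5.Δ0 u=0 clk=1 r=1 v=1 p=1 x=0 y=1 q=1
t5.Δ1 u=0 clk=0 r=1 v=1 p=1 x=0 y=1 q=1

1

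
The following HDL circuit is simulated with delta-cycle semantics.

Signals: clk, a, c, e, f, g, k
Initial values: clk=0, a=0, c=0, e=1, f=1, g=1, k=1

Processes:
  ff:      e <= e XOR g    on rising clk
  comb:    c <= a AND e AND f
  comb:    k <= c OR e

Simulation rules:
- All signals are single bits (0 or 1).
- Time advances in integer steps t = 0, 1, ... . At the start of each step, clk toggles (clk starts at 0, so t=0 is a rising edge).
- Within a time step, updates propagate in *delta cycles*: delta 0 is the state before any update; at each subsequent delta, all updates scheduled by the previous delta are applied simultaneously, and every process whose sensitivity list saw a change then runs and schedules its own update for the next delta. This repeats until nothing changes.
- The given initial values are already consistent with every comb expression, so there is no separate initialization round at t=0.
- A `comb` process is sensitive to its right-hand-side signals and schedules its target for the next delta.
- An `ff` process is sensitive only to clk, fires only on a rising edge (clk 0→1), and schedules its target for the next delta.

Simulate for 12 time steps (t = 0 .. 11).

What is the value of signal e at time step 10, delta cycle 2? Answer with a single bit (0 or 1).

[bits: g,k,c,e,clk,f,a]
t=0: Δ0=1101010 Δ1=1101110 Δ2=1100110 Δ3=1000110 | 3Δ
t=1: Δ0=1000110 Δ1=1000010 | 1Δ
t=2: Δ0=1000010 Δ1=1000110 Δ2=1001110 Δ3=1101110 | 3Δ
t=3: Δ0=1101110 Δ1=1101010 | 1Δ
t=4: Δ0=1101010 Δ1=1101110 Δ2=1100110 Δ3=1000110 | 3Δ
t=5: Δ0=1000110 Δ1=1000010 | 1Δ
t=6: Δ0=1000010 Δ1=1000110 Δ2=1001110 Δ3=1101110 | 3Δ
t=7: Δ0=1101110 Δ1=1101010 | 1Δ
t=8: Δ0=1101010 Δ1=1101110 Δ2=1100110 Δ3=1000110 | 3Δ
t=9: Δ0=1000110 Δ1=1000010 | 1Δ
t=10: Δ0=1000010 Δ1=1000110 Δ2=1001110 Δ3=1101110 | 3Δ
t=11: Δ0=1101110 Δ1=1101010 | 1Δ

1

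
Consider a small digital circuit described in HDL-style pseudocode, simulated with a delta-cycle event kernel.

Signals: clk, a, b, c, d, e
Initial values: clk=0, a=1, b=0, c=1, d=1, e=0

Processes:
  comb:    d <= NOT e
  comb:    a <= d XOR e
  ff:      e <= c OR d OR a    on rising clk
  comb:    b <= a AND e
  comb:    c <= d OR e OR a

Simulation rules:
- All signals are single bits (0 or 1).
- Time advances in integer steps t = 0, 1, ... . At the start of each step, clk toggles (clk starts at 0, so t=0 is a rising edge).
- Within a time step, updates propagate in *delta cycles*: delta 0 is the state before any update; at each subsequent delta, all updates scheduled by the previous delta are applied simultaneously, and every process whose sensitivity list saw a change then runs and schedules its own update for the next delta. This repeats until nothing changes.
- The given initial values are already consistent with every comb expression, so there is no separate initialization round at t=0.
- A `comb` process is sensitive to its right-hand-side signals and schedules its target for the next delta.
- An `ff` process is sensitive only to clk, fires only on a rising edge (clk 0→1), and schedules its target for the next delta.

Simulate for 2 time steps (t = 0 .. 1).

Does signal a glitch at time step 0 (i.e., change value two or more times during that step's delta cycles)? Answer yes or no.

yes

t0.Δ0 a=1 c=1 clk=0 d=1 b=0 e=0
t0.Δ1 a=1 c=1 clk=1 d=1 b=0 e=0
t0.Δ2 a=1 c=1 clk=1 d=1 b=0 e=1
t0.Δ3 a=0 c=1 clk=1 d=0 b=1 e=1
t0.Δ4 a=1 c=1 clk=1 d=0 b=0 e=1
t0.Δ5 a=1 c=1 clk=1 d=0 b=1 e=1
t1.Δ0 a=1 c=1 clk=1 d=0 b=1 e=1
t1.Δ1 a=1 c=1 clk=0 d=0 b=1 e=1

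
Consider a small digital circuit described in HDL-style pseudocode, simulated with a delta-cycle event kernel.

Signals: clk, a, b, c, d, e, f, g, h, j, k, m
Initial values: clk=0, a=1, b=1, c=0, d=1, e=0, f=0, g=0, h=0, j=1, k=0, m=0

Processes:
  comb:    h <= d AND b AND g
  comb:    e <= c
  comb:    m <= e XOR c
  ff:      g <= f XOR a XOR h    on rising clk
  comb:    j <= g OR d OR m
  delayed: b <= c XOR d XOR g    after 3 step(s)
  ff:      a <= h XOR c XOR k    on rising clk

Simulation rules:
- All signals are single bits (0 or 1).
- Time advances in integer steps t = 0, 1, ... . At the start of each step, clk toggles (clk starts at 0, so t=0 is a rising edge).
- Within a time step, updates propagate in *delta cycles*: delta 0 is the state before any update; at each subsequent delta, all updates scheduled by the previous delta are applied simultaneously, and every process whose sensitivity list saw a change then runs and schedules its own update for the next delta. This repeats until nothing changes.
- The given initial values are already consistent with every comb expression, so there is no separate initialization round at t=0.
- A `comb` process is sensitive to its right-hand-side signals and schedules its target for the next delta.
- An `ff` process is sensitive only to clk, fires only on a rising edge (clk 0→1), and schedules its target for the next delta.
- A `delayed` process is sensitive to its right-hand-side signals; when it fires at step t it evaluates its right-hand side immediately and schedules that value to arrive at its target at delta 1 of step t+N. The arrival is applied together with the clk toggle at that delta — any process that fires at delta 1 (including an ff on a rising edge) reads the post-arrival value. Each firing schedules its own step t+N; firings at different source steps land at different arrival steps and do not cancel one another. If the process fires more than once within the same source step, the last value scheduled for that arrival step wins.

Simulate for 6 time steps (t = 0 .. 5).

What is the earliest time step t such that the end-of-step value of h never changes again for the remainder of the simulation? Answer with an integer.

3

t0.Δ0 f=0 e=0 b=1 d=1 c=0 k=0 m=0 a=1 j=1 clk=0 g=0 h=0
t0.Δ1 f=0 e=0 b=1 d=1 c=0 k=0 m=0 a=1 j=1 clk=1 g=0 h=0
t0.Δ2 f=0 e=0 b=1 d=1 c=0 k=0 m=0 a=0 j=1 clk=1 g=1 h=0
t0.Δ3 f=0 e=0 b=1 d=1 c=0 k=0 m=0 a=0 j=1 clk=1 g=1 h=1
t1.Δ0 f=0 e=0 b=1 d=1 c=0 k=0 m=0 a=0 j=1 clk=1 g=1 h=1
t1.Δ1 f=0 e=0 b=1 d=1 c=0 k=0 m=0 a=0 j=1 clk=0 g=1 h=1
t2.Δ0 f=0 e=0 b=1 d=1 c=0 k=0 m=0 a=0 j=1 clk=0 g=1 h=1
t2.Δ1 f=0 e=0 b=1 d=1 c=0 k=0 m=0 a=0 j=1 clk=1 g=1 h=1
t2.Δ2 f=0 e=0 b=1 d=1 c=0 k=0 m=0 a=1 j=1 clk=1 g=1 h=1
t3.Δ0 f=0 e=0 b=1 d=1 c=0 k=0 m=0 a=1 j=1 clk=1 g=1 h=1
t3.Δ1 f=0 e=0 b=0 d=1 c=0 k=0 m=0 a=1 j=1 clk=0 g=1 h=1
t3.Δ2 f=0 e=0 b=0 d=1 c=0 k=0 m=0 a=1 j=1 clk=0 g=1 h=0
t4.Δ0 f=0 e=0 b=0 d=1 c=0 k=0 m=0 a=1 j=1 clk=0 g=1 h=0
t4.Δ1 f=0 e=0 b=0 d=1 c=0 k=0 m=0 a=1 j=1 clk=1 g=1 h=0
t4.Δ2 f=0 e=0 b=0 d=1 c=0 k=0 m=0 a=0 j=1 clk=1 g=1 h=0
t5.Δ0 f=0 e=0 b=0 d=1 c=0 k=0 m=0 a=0 j=1 clk=1 g=1 h=0
t5.Δ1 f=0 e=0 b=0 d=1 c=0 k=0 m=0 a=0 j=1 clk=0 g=1 h=0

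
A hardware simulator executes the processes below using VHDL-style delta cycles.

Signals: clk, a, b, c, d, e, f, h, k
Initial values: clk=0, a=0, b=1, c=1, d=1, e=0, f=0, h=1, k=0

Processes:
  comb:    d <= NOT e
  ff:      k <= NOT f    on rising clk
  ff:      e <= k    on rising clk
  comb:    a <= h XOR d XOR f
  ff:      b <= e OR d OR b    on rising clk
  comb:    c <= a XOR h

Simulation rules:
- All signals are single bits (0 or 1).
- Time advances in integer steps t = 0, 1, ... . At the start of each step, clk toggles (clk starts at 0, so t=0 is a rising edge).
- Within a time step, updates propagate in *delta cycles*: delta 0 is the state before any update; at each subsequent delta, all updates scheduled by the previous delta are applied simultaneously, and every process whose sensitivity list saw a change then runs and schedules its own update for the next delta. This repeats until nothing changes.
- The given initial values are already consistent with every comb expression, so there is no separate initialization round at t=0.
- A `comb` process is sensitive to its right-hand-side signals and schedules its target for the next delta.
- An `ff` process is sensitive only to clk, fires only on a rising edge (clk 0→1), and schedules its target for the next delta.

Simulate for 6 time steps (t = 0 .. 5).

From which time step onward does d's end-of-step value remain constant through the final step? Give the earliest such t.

t0.Δ0 a=0 b=1 k=0 clk=0 c=1 d=1 h=1 f=0 e=0
t0.Δ1 a=0 b=1 k=0 clk=1 c=1 d=1 h=1 f=0 e=0
t0.Δ2 a=0 b=1 k=1 clk=1 c=1 d=1 h=1 f=0 e=0
t1.Δ0 a=0 b=1 k=1 clk=1 c=1 d=1 h=1 f=0 e=0
t1.Δ1 a=0 b=1 k=1 clk=0 c=1 d=1 h=1 f=0 e=0
t2.Δ0 a=0 b=1 k=1 clk=0 c=1 d=1 h=1 f=0 e=0
t2.Δ1 a=0 b=1 k=1 clk=1 c=1 d=1 h=1 f=0 e=0
t2.Δ2 a=0 b=1 k=1 clk=1 c=1 d=1 h=1 f=0 e=1
t2.Δ3 a=0 b=1 k=1 clk=1 c=1 d=0 h=1 f=0 e=1
t2.Δ4 a=1 b=1 k=1 clk=1 c=1 d=0 h=1 f=0 e=1
t2.Δ5 a=1 b=1 k=1 clk=1 c=0 d=0 h=1 f=0 e=1
t3.Δ0 a=1 b=1 k=1 clk=1 c=0 d=0 h=1 f=0 e=1
t3.Δ1 a=1 b=1 k=1 clk=0 c=0 d=0 h=1 f=0 e=1
t4.Δ0 a=1 b=1 k=1 clk=0 c=0 d=0 h=1 f=0 e=1
t4.Δ1 a=1 b=1 k=1 clk=1 c=0 d=0 h=1 f=0 e=1
t5.Δ0 a=1 b=1 k=1 clk=1 c=0 d=0 h=1 f=0 e=1
t5.Δ1 a=1 b=1 k=1 clk=0 c=0 d=0 h=1 f=0 e=1

2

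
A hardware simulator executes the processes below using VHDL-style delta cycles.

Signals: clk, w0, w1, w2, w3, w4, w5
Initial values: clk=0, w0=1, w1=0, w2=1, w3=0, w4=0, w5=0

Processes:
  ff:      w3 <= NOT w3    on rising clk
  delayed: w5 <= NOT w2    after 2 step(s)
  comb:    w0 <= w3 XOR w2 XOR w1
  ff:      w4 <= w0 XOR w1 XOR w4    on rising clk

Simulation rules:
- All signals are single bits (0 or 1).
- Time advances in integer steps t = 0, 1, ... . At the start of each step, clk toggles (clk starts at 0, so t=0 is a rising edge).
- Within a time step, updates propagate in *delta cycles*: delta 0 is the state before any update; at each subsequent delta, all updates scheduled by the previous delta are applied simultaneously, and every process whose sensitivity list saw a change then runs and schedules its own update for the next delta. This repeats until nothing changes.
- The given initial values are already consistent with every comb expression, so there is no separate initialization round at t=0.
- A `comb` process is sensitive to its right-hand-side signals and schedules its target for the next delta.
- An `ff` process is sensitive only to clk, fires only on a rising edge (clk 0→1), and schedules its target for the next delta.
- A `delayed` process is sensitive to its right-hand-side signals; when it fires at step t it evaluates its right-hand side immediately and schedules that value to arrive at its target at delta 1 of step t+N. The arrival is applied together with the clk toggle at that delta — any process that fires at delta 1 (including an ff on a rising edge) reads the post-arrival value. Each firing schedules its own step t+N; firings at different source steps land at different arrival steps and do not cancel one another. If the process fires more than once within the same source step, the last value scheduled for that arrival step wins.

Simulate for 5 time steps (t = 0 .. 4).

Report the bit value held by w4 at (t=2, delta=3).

1

t=0 Δ0: w2=1 clk=0 w0=1 w3=0 w5=0 w4=0 w1=0
  Δ1: clk:0→1
  Δ2: w3:0→1, w4:0→1
  Δ3: w0:1→0
  (3Δ to stable)
t=1 Δ0: w2=1 clk=1 w0=0 w3=1 w5=0 w4=1 w1=0
  Δ1: clk:1→0
  (1Δ to stable)
t=2 Δ0: w2=1 clk=0 w0=0 w3=1 w5=0 w4=1 w1=0
  Δ1: clk:0→1
  Δ2: w3:1→0
  Δ3: w0:0→1
  (3Δ to stable)
t=3 Δ0: w2=1 clk=1 w0=1 w3=0 w5=0 w4=1 w1=0
  Δ1: clk:1→0
  (1Δ to stable)
t=4 Δ0: w2=1 clk=0 w0=1 w3=0 w5=0 w4=1 w1=0
  Δ1: clk:0→1
  Δ2: w3:0→1, w4:1→0
  Δ3: w0:1→0
  (3Δ to stable)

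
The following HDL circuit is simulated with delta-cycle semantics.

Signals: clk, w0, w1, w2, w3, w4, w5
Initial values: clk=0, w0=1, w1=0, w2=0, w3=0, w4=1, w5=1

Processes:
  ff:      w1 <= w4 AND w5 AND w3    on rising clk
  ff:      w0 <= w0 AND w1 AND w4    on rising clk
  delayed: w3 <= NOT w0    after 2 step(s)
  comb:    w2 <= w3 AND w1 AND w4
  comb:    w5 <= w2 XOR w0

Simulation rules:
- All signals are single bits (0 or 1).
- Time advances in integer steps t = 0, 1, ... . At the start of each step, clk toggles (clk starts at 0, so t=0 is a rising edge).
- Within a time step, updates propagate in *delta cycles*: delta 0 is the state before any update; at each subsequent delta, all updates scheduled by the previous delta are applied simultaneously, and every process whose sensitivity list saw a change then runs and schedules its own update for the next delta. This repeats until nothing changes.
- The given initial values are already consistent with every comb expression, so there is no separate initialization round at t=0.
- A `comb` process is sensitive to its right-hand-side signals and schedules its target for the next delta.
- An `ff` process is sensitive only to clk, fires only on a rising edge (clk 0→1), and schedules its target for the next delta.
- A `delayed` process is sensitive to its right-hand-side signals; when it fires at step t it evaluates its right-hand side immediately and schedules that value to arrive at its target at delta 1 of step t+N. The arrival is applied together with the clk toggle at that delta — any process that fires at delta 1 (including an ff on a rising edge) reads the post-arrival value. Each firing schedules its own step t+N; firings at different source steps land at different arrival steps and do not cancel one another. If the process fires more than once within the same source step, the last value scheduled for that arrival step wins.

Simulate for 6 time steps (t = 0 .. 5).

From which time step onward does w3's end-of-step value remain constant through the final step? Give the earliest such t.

2

[bits: w5,w2,clk,w3,w0,w1,w4]
t=0: Δ0=1000101 Δ1=1010101 Δ2=1010001 Δ3=0010001 | 3Δ
t=1: Δ0=0010001 Δ1=0000001 | 1Δ
t=2: Δ0=0000001 Δ1=0011001 | 1Δ
t=3: Δ0=0011001 Δ1=0001001 | 1Δ
t=4: Δ0=0001001 Δ1=0011001 | 1Δ
t=5: Δ0=0011001 Δ1=0001001 | 1Δ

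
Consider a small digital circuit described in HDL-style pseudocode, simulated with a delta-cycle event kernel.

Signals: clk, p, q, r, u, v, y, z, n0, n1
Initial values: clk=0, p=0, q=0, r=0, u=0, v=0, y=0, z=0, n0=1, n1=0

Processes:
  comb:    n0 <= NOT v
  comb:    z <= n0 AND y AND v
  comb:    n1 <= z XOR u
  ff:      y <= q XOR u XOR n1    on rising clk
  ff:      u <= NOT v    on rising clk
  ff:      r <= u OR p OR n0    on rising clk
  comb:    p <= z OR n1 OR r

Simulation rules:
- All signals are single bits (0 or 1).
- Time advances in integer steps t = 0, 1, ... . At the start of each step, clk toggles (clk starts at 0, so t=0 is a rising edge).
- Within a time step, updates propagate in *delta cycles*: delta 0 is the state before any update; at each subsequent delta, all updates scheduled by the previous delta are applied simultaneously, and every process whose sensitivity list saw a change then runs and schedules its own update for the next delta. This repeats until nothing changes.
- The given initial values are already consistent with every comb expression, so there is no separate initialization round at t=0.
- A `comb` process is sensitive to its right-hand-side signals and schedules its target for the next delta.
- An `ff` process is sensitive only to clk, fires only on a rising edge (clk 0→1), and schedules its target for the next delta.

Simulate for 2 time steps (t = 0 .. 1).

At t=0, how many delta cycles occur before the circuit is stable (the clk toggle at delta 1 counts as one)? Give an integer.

t=0 Δ0: u=0 v=0 clk=0 p=0 z=0 r=0 n0=1 y=0 n1=0 q=0
  Δ1: clk:0→1
  Δ2: u:0→1, r:0→1
  Δ3: p:0→1, n1:0→1
  (3Δ to stable)
t=1 Δ0: u=1 v=0 clk=1 p=1 z=0 r=1 n0=1 y=0 n1=1 q=0
  Δ1: clk:1→0
  (1Δ to stable)

3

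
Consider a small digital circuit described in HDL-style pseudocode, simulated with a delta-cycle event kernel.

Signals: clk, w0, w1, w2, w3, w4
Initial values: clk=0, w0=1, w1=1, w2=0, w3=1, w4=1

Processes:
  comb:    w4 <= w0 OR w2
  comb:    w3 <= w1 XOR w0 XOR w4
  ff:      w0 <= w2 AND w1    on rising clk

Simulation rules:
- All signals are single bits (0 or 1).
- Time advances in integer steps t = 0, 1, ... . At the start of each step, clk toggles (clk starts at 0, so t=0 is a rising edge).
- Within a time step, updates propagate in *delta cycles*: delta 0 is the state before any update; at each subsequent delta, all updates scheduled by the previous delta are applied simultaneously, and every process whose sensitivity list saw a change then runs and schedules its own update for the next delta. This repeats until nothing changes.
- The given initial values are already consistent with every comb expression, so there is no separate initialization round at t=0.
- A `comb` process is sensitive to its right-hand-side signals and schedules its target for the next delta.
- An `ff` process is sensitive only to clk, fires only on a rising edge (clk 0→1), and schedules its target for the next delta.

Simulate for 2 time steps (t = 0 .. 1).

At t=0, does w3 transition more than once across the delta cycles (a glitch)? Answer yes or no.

t=0 Δ0: w3=1 clk=0 w2=0 w1=1 w0=1 w4=1
  Δ1: clk:0→1
  Δ2: w0:1→0
  Δ3: w3:1→0, w4:1→0
  Δ4: w3:0→1
  (4Δ to stable)
t=1 Δ0: w3=1 clk=1 w2=0 w1=1 w0=0 w4=0
  Δ1: clk:1→0
  (1Δ to stable)

yes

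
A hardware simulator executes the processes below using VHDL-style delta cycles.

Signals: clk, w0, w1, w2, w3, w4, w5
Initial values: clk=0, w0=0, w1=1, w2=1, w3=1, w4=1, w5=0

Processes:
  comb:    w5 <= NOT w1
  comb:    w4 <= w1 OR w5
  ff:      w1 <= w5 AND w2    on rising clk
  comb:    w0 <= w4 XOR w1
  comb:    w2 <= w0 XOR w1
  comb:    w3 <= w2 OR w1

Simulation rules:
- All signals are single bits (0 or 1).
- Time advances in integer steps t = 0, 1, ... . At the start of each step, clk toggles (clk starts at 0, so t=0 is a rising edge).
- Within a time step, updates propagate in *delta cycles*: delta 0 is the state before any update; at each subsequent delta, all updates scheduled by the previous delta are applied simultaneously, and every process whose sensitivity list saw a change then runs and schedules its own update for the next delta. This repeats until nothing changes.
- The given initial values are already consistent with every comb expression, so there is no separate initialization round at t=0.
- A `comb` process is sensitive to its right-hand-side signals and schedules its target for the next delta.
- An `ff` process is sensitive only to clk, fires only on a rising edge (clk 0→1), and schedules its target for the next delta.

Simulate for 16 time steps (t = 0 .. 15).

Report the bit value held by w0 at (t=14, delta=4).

[bits: w3,w0,w5,clk,w4,w1,w2]
t=0: Δ0=1000111 Δ1=1001111 Δ2=1001101 Δ3=1111000 Δ4=0011101 Δ5=1111100 Δ6=0111101 Δ7=1111101 | 7Δ
t=1: Δ0=1111101 Δ1=1110101 | 1Δ
t=2: Δ0=1110101 Δ1=1111101 Δ2=1111111 Δ3=1001110 Δ4=1001111 | 4Δ
t=3: Δ0=1001111 Δ1=1000111 | 1Δ
t=4: Δ0=1000111 Δ1=1001111 Δ2=1001101 Δ3=1111000 Δ4=0011101 Δ5=1111100 Δ6=0111101 Δ7=1111101 | 7Δ
t=5: Δ0=1111101 Δ1=1110101 | 1Δ
t=6: Δ0=1110101 Δ1=1111101 Δ2=1111111 Δ3=1001110 Δ4=1001111 | 4Δ
t=7: Δ0=1001111 Δ1=1000111 | 1Δ
t=8: Δ0=1000111 Δ1=1001111 Δ2=1001101 Δ3=1111000 Δ4=0011101 Δ5=1111100 Δ6=0111101 Δ7=1111101 | 7Δ
t=9: Δ0=1111101 Δ1=1110101 | 1Δ
t=10: Δ0=1110101 Δ1=1111101 Δ2=1111111 Δ3=1001110 Δ4=1001111 | 4Δ
t=11: Δ0=1001111 Δ1=1000111 | 1Δ
t=12: Δ0=1000111 Δ1=1001111 Δ2=1001101 Δ3=1111000 Δ4=0011101 Δ5=1111100 Δ6=0111101 Δ7=1111101 | 7Δ
t=13: Δ0=1111101 Δ1=1110101 | 1Δ
t=14: Δ0=1110101 Δ1=1111101 Δ2=1111111 Δ3=1001110 Δ4=1001111 | 4Δ
t=15: Δ0=1001111 Δ1=1000111 | 1Δ

0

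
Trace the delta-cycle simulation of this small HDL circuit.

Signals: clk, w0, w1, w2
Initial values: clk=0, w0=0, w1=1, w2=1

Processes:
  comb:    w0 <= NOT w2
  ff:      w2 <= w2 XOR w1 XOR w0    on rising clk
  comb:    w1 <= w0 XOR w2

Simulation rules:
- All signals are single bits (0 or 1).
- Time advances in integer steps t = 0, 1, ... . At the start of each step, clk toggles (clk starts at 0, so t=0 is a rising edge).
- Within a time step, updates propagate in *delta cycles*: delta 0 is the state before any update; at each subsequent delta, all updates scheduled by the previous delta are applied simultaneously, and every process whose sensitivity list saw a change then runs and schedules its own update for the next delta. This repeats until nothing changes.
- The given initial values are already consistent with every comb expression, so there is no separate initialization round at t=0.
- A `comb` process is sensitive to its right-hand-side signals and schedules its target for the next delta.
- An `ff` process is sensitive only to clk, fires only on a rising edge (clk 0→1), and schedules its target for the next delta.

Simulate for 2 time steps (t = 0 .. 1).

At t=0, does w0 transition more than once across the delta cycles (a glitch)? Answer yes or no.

no

t0.Δ0 w2=1 w1=1 w0=0 clk=0
t0.Δ1 w2=1 w1=1 w0=0 clk=1
t0.Δ2 w2=0 w1=1 w0=0 clk=1
t0.Δ3 w2=0 w1=0 w0=1 clk=1
t0.Δ4 w2=0 w1=1 w0=1 clk=1
t1.Δ0 w2=0 w1=1 w0=1 clk=1
t1.Δ1 w2=0 w1=1 w0=1 clk=0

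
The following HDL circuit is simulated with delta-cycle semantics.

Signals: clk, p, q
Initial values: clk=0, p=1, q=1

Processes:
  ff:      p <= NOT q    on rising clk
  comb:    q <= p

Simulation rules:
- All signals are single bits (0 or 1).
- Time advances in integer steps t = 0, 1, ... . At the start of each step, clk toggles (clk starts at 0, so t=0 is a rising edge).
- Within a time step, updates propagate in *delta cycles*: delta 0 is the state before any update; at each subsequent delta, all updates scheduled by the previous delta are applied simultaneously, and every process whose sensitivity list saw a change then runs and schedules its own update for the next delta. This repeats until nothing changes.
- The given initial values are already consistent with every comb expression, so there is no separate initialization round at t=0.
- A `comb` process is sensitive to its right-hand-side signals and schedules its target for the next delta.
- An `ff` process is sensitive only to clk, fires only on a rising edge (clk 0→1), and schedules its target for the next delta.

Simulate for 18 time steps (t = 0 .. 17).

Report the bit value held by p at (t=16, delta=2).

0

t0.Δ0 clk=0 p=1 q=1
t0.Δ1 clk=1 p=1 q=1
t0.Δ2 clk=1 p=0 q=1
t0.Δ3 clk=1 p=0 q=0
t1.Δ0 clk=1 p=0 q=0
t1.Δ1 clk=0 p=0 q=0
t2.Δ0 clk=0 p=0 q=0
t2.Δ1 clk=1 p=0 q=0
t2.Δ2 clk=1 p=1 q=0
t2.Δ3 clk=1 p=1 q=1
t3.Δ0 clk=1 p=1 q=1
t3.Δ1 clk=0 p=1 q=1
t4.Δ0 clk=0 p=1 q=1
t4.Δ1 clk=1 p=1 q=1
t4.Δ2 clk=1 p=0 q=1
t4.Δ3 clk=1 p=0 q=0
t5.Δ0 clk=1 p=0 q=0
t5.Δ1 clk=0 p=0 q=0
t6.Δ0 clk=0 p=0 q=0
t6.Δ1 clk=1 p=0 q=0
t6.Δ2 clk=1 p=1 q=0
t6.Δ3 clk=1 p=1 q=1
t7.Δ0 clk=1 p=1 q=1
t7.Δ1 clk=0 p=1 q=1
t8.Δ0 clk=0 p=1 q=1
t8.Δ1 clk=1 p=1 q=1
t8.Δ2 clk=1 p=0 q=1
t8.Δ3 clk=1 p=0 q=0
t9.Δ0 clk=1 p=0 q=0
t9.Δ1 clk=0 p=0 q=0
t10.Δ0 clk=0 p=0 q=0
t10.Δ1 clk=1 p=0 q=0
t10.Δ2 clk=1 p=1 q=0
t10.Δ3 clk=1 p=1 q=1
t11.Δ0 clk=1 p=1 q=1
t11.Δ1 clk=0 p=1 q=1
t12.Δ0 clk=0 p=1 q=1
t12.Δ1 clk=1 p=1 q=1
t12.Δ2 clk=1 p=0 q=1
t12.Δ3 clk=1 p=0 q=0
t13.Δ0 clk=1 p=0 q=0
t13.Δ1 clk=0 p=0 q=0
t14.Δ0 clk=0 p=0 q=0
t14.Δ1 clk=1 p=0 q=0
t14.Δ2 clk=1 p=1 q=0
t14.Δ3 clk=1 p=1 q=1
t15.Δ0 clk=1 p=1 q=1
t15.Δ1 clk=0 p=1 q=1
t16.Δ0 clk=0 p=1 q=1
t16.Δ1 clk=1 p=1 q=1
t16.Δ2 clk=1 p=0 q=1
t16.Δ3 clk=1 p=0 q=0
t17.Δ0 clk=1 p=0 q=0
t17.Δ1 clk=0 p=0 q=0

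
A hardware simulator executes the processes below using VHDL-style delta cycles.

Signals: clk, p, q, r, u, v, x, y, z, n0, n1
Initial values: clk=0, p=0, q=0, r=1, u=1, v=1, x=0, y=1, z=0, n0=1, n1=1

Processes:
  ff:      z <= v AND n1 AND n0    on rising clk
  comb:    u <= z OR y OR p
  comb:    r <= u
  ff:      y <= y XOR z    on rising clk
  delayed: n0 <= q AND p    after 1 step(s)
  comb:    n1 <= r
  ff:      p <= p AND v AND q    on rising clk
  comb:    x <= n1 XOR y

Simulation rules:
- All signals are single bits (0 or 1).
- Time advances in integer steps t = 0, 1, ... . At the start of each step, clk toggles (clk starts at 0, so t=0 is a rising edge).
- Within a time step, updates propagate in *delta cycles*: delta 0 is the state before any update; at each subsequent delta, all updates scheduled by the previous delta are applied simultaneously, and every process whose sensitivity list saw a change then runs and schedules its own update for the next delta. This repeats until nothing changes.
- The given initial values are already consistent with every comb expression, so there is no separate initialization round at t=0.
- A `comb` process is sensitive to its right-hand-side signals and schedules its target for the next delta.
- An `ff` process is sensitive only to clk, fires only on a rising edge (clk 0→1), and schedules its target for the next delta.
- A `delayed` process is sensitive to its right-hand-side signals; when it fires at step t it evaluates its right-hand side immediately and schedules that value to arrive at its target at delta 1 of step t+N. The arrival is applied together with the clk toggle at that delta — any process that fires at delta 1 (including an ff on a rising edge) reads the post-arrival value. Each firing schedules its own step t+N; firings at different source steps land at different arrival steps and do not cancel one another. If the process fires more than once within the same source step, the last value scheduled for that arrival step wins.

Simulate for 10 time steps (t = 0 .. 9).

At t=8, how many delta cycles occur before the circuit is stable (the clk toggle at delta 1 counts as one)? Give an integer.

3

[bits: x,p,y,n1,r,u,clk,z,q,v,n0]
t=0: Δ0=00111100011 Δ1=00111110011 Δ2=00111111011 | 2Δ
t=1: Δ0=00111111011 Δ1=00111101011 | 1Δ
t=2: Δ0=00111101011 Δ1=00111111011 Δ2=00011111011 Δ3=10011111011 | 3Δ
t=3: Δ0=10011111011 Δ1=10011101011 | 1Δ
t=4: Δ0=10011101011 Δ1=10011111011 Δ2=10111111011 Δ3=00111111011 | 3Δ
t=5: Δ0=00111111011 Δ1=00111101011 | 1Δ
t=6: Δ0=00111101011 Δ1=00111111011 Δ2=00011111011 Δ3=10011111011 | 3Δ
t=7: Δ0=10011111011 Δ1=10011101011 | 1Δ
t=8: Δ0=10011101011 Δ1=10011111011 Δ2=10111111011 Δ3=00111111011 | 3Δ
t=9: Δ0=00111111011 Δ1=00111101011 | 1Δ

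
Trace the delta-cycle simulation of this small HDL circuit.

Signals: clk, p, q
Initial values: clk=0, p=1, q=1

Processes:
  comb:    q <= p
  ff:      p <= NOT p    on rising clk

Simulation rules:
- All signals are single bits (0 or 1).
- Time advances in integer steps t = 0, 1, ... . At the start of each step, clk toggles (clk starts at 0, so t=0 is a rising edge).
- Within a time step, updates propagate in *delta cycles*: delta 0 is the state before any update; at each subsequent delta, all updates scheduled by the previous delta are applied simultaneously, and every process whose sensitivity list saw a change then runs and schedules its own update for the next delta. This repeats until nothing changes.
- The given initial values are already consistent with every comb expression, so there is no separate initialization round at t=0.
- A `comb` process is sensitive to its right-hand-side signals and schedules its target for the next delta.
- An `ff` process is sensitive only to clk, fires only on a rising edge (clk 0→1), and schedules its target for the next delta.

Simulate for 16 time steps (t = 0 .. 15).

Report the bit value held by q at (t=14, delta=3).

1

[bits: p,q,clk]
t=0: Δ0=110 Δ1=111 Δ2=011 Δ3=001 | 3Δ
t=1: Δ0=001 Δ1=000 | 1Δ
t=2: Δ0=000 Δ1=001 Δ2=101 Δ3=111 | 3Δ
t=3: Δ0=111 Δ1=110 | 1Δ
t=4: Δ0=110 Δ1=111 Δ2=011 Δ3=001 | 3Δ
t=5: Δ0=001 Δ1=000 | 1Δ
t=6: Δ0=000 Δ1=001 Δ2=101 Δ3=111 | 3Δ
t=7: Δ0=111 Δ1=110 | 1Δ
t=8: Δ0=110 Δ1=111 Δ2=011 Δ3=001 | 3Δ
t=9: Δ0=001 Δ1=000 | 1Δ
t=10: Δ0=000 Δ1=001 Δ2=101 Δ3=111 | 3Δ
t=11: Δ0=111 Δ1=110 | 1Δ
t=12: Δ0=110 Δ1=111 Δ2=011 Δ3=001 | 3Δ
t=13: Δ0=001 Δ1=000 | 1Δ
t=14: Δ0=000 Δ1=001 Δ2=101 Δ3=111 | 3Δ
t=15: Δ0=111 Δ1=110 | 1Δ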